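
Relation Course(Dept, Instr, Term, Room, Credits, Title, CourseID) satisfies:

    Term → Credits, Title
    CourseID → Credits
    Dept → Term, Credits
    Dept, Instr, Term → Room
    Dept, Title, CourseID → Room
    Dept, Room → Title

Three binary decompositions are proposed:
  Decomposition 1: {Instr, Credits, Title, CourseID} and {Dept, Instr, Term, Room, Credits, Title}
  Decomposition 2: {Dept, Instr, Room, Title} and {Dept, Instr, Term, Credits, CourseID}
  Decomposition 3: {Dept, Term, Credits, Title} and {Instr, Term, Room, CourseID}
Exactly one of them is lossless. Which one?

Decomposition 2

Decomposition 1: common = {Instr, Credits, Title}, closure = {Instr, Credits, Title} → lossy.
Decomposition 2: common = {Dept, Instr}, closure = {Dept, Instr, Term, Room, Credits, Title} → lossless.
Decomposition 3: common = {Term}, closure = {Term, Credits, Title} → lossy.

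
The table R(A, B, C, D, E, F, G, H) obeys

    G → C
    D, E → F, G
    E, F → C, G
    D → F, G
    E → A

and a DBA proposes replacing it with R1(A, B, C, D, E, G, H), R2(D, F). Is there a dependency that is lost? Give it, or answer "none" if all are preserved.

Check E, F → C, G: no single fragment contains all of {C, E, F, G}, and the restricted closure of {E, F} across the fragments never reaches {C, G}.
G → C is preserved.
D, E → F, G is preserved.
D → F, G is preserved.
E → A is preserved.

E, F → C, G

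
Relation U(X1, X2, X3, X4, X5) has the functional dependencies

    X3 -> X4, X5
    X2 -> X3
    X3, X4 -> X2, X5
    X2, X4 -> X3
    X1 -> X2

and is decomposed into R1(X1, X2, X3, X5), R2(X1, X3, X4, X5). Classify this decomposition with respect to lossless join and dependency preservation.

lossless and dependency-preserving

Lossless test: (X1, X3, X5)⁺ = {X1, X2, X3, X4, X5}, which contains all of one fragment — lossless.
Dependency preservation: X3, X4 → X2, X5; X2, X4 → X3 are not contained in any single fragment, but the restricted closure of each left-hand side across the fragments still reaches the right-hand side; the remaining FDs each lie inside some fragment. All dependencies are preserved.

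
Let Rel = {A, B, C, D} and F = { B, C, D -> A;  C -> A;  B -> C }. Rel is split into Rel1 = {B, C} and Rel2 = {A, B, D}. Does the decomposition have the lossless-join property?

Yes

Common attributes: Rel1 ∩ Rel2 = {B}.
Closure of {B}: B → C applies, adding C; C → A applies, adding A. So (B)⁺ = {A, B, C}.
This closure contains every attribute of Rel1, so Rel1 ∩ Rel2 → Rel1. The join is lossless.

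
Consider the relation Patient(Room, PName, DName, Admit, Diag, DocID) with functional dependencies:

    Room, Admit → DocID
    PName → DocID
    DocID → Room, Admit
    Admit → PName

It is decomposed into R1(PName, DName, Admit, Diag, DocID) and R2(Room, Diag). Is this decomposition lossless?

Common attributes: R1 ∩ R2 = {Diag}.
No dependency enlarges {Diag}, so (Diag)⁺ = {Diag}.
The closure contains neither all of R1 = {PName, DName, Admit, Diag, DocID} nor all of R2 = {Room, Diag}, so the common attributes are not a superkey of either fragment. The join is lossy.

No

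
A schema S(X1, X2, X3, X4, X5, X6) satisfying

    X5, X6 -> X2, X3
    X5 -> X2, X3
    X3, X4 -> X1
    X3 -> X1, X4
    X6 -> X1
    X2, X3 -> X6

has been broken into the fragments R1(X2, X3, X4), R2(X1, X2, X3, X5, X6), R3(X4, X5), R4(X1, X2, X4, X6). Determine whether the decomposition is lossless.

Yes

Chase test. Columns are X1, X2, X3, X4, X5, X6; row i has aⱼ where attribute j ∈ Ri, else bᵢⱼ.
Initial tableau (one row per fragment):
  row 1: b11 a2 a3 a4 b15 b16
  row 2: a1 a2 a3 b24 a5 a6
  row 3: b31 b32 b33 a4 a5 b36
  row 4: a1 a2 b43 a4 b45 a6
Rows 2 and 3 agree on X5; apply X5→X2, X3 and equate their X2, X3 entries.
Rows 1 and 3 agree on X3, X4; apply X3, X4→X1 and equate their X1 entries.
Rows 1 and 2 agree on X3; apply X3→X1, X4 and equate their X1, X4 entries.
Rows 1 and 2 agree on X2, X3; apply X2, X3→X6 and equate their X6 entries.
Rows 1 and 3 agree on X2, X3; apply X2, X3→X6 and equate their X6 entries.
Row 2 is now all distinguished symbols — the join is lossless.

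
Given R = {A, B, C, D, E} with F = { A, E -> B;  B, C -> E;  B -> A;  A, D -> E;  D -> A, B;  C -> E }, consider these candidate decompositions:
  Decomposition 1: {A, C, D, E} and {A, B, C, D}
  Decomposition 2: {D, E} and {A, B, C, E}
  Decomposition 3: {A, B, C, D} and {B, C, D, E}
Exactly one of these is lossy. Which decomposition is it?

Decomposition 2

Decomposition 1: common = {A, C, D}, closure = {A, B, C, D, E} → lossless.
Decomposition 2: common = {E}, closure = {E} → lossy.
Decomposition 3: common = {B, C, D}, closure = {A, B, C, D, E} → lossless.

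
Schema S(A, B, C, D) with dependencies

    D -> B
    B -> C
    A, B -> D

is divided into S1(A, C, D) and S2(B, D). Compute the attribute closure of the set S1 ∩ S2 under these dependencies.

B, C, D

S1 ∩ S2 = {D}.
D → B applies, adding B
B → C applies, adding C
Closure: {B, C, D}.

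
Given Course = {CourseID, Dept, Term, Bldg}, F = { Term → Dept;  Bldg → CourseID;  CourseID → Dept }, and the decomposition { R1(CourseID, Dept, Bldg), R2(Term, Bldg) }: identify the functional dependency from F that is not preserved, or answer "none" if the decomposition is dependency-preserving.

Check Term → Dept: no single fragment contains all of {Dept, Term}, and the restricted closure of {Term} across the fragments never reaches {Dept}.
Bldg → CourseID is preserved.
CourseID → Dept is preserved.

Term → Dept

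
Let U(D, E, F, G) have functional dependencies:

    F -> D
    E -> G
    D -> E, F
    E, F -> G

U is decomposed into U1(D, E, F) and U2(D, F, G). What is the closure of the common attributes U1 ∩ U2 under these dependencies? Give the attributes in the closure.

U1 ∩ U2 = {D, F}.
D → E, F applies, adding E
E, F → G applies, adding G
Closure: {D, E, F, G}.

D, E, F, G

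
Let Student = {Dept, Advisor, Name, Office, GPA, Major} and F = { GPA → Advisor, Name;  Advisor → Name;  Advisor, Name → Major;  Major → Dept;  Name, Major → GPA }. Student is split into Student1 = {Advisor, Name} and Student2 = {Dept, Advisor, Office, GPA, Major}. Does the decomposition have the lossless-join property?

Common attributes: Student1 ∩ Student2 = {Advisor}.
Closure of {Advisor}: Advisor → Name applies, adding Name; Advisor, Name → Major applies, adding Major; Major → Dept applies, adding Dept; Name, Major → GPA applies, adding GPA. So (Advisor)⁺ = {Dept, Advisor, Name, GPA, Major}.
This closure contains every attribute of Student1, so Student1 ∩ Student2 → Student1. The join is lossless.

Yes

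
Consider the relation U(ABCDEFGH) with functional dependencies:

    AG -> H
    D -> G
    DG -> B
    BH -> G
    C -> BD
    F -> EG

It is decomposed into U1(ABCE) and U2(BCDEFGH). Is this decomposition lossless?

No

Common attributes: U1 ∩ U2 = {BCE}.
Closure of {BCE}: C → BD applies, adding D; D → G applies, adding G. So (BCE)⁺ = {BCDEG}.
The closure contains neither all of U1 = {ABCE} nor all of U2 = {BCDEFGH}, so the common attributes are not a superkey of either fragment. The join is lossy.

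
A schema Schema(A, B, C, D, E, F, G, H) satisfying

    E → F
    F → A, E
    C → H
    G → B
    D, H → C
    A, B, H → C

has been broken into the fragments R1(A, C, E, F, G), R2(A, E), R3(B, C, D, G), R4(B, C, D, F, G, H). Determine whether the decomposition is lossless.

Yes

Chase test. Columns are A, B, C, D, E, F, G, H; row i has aⱼ where attribute j ∈ Ri, else bᵢⱼ.
Initial tableau (one row per fragment):
  row 1: a1 b12 a3 b14 a5 a6 a7 b18
  row 2: a1 b22 b23 b24 a5 b26 b27 b28
  row 3: b31 a2 a3 a4 b35 b36 a7 b38
  row 4: b41 a2 a3 a4 b45 a6 a7 a8
Rows 1 and 2 agree on E; apply E→F and equate their F entries.
Rows 1 and 4 agree on F; apply F→A, E and equate their A, E entries.
Rows 1 and 3 agree on C; apply C→H and equate their H entries.
Rows 1 and 4 agree on C; apply C→H and equate their H entries.
Rows 1 and 3 agree on G; apply G→B and equate their B entries.
Row 4 is now all distinguished symbols — the join is lossless.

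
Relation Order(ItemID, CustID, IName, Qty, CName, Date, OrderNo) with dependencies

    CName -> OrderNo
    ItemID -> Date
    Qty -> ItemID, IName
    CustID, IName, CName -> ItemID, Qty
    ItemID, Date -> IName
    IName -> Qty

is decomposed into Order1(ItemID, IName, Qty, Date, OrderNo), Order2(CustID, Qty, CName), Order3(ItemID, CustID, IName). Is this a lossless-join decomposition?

Chase test. Columns are ItemID, CustID, IName, Qty, CName, Date, OrderNo; row i has aⱼ where attribute j ∈ Orderi, else bᵢⱼ.
Initial tableau (one row per fragment):
  row 1: a1 b12 a3 a4 b15 a6 a7
  row 2: b21 a2 b23 a4 a5 b26 b27
  row 3: a1 a2 a3 b34 b35 b36 b37
Rows 1 and 3 agree on ItemID; apply ItemID→Date and equate their Date entries.
Rows 1 and 2 agree on Qty; apply Qty→ItemID, IName and equate their ItemID, IName entries.
Rows 1 and 3 agree on IName; apply IName→Qty and equate their Qty entries.
Rows 1 and 2 agree on ItemID; apply ItemID→Date and equate their Date entries.
No row becomes fully distinguished — the join is lossy.

No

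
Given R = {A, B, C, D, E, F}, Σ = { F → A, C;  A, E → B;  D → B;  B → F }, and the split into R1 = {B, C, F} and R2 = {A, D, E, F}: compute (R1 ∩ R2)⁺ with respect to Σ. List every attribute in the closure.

A, C, F

R1 ∩ R2 = {F}.
F → A, C applies, adding A, C
Closure: {A, C, F}.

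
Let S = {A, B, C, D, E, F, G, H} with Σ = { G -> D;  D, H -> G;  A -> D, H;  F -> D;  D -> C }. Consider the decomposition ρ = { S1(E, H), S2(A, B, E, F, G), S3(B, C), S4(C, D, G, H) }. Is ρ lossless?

Chase test. Columns are A, B, C, D, E, F, G, H; row i has aⱼ where attribute j ∈ Si, else bᵢⱼ.
Initial tableau (one row per fragment):
  row 1: b11 b12 b13 b14 a5 b16 b17 a8
  row 2: a1 a2 b23 b24 a5 a6 a7 b28
  row 3: b31 a2 a3 b34 b35 b36 b37 b38
  row 4: b41 b42 a3 a4 b45 b46 a7 a8
Rows 2 and 4 agree on G; apply G→D and equate their D entries.
Rows 2 and 4 agree on D; apply D→C and equate their C entries.
No row becomes fully distinguished — the join is lossy.

No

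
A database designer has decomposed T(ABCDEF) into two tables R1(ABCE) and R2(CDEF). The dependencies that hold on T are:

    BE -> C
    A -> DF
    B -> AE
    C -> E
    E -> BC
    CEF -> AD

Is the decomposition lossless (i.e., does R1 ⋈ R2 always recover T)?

Yes

Common attributes: R1 ∩ R2 = {CE}.
Closure of {CE}: E → BC applies, adding B; B → AE applies, adding A; A → DF applies, adding DF. So (CE)⁺ = {ABCDEF}.
This closure contains every attribute of R1, so R1 ∩ R2 → R1. The join is lossless.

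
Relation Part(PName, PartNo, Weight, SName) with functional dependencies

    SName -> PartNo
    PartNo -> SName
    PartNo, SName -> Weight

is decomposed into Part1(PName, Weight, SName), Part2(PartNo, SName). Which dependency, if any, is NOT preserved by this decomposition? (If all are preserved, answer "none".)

SName → PartNo lies within Part2.
PartNo → SName lies within Part2.
PartNo, SName → Weight: restricted closure across fragments reaches Weight.
Every dependency is enforceable on the fragments, so the decomposition is dependency-preserving.

none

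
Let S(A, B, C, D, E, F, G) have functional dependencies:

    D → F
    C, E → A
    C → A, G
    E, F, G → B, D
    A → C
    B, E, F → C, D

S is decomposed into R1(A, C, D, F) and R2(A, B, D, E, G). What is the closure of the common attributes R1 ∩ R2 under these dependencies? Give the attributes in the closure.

R1 ∩ R2 = {A, D}.
D → F applies, adding F
A → C applies, adding C
C → A, G applies, adding G
Closure: {A, C, D, F, G}.

A, C, D, F, G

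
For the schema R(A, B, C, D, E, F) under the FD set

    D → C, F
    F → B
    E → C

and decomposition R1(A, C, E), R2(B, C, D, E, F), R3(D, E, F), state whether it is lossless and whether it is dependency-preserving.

lossy but dependency-preserving

Lossless test (chase): Rows 2 and 3 agree on D; apply D→C, F and equate their C, F entries. Rows 2 and 3 agree on F; apply F→B and equate their B entries. No row becomes fully distinguished — the join is lossy.
Dependency preservation: every FD's attributes lie within a single fragment, so each can be enforced locally — preserved.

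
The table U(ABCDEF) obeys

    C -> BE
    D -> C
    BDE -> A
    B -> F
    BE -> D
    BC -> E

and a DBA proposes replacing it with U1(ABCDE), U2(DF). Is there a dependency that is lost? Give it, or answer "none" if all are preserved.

B -> F

Check B → F: no single fragment contains all of {BF}, and the restricted closure of {B} across the fragments never reaches {F}.
C → BE is preserved.
D → C is preserved.
BDE → A is preserved.
BE → D is preserved.
BC → E is preserved.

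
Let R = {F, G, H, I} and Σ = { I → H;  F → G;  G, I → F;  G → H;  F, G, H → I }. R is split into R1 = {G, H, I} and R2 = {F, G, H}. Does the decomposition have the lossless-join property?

No

Common attributes: R1 ∩ R2 = {G, H}.
No dependency enlarges {G, H}, so (G, H)⁺ = {G, H}.
The closure contains neither all of R1 = {G, H, I} nor all of R2 = {F, G, H}, so the common attributes are not a superkey of either fragment. The join is lossy.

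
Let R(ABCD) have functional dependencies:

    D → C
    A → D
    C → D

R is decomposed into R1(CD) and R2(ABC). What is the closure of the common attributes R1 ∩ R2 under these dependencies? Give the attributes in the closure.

R1 ∩ R2 = {C}.
C → D applies, adding D
Closure: {CD}.

CD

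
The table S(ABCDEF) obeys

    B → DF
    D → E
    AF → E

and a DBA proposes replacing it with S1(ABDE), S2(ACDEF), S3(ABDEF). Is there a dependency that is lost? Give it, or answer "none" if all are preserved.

none

B → DF lies within S3.
D → E lies within S1.
AF → E lies within S2.
Every dependency is enforceable on the fragments, so the decomposition is dependency-preserving.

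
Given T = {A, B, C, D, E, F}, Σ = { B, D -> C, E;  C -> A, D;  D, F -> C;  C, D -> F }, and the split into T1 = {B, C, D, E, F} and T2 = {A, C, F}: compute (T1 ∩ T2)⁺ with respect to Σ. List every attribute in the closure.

A, C, D, F

T1 ∩ T2 = {C, F}.
C → A, D applies, adding A, D
Closure: {A, C, D, F}.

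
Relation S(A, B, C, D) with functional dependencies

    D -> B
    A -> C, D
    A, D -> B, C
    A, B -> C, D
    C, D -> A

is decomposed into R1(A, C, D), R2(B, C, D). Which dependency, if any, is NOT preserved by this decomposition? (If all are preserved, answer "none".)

D → B lies within R2.
A → C, D lies within R1.
A, D → B, C: restricted closure across fragments reaches B, C.
A, B → C, D: restricted closure across fragments reaches C, D.
C, D → A lies within R1.
Every dependency is enforceable on the fragments, so the decomposition is dependency-preserving.

none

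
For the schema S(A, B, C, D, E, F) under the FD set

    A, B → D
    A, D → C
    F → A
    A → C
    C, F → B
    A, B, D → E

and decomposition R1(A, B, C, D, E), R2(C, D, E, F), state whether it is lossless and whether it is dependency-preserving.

Lossless test: (C, D, E)⁺ = {C, D, E}, which is a superkey of neither fragment — lossy.
Dependency preservation: the restricted closure of {F} across the fragments never reaches {A}, so F → A cannot be enforced without a join — not preserved.

lossy and not dependency-preserving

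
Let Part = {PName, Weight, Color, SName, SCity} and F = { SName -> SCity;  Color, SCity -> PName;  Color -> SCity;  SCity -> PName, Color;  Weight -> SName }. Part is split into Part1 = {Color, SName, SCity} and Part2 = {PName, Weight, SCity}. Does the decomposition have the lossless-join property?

No

Common attributes: Part1 ∩ Part2 = {SCity}.
Closure of {SCity}: SCity → PName, Color applies, adding PName, Color. So (SCity)⁺ = {PName, Color, SCity}.
The closure contains neither all of Part1 = {Color, SName, SCity} nor all of Part2 = {PName, Weight, SCity}, so the common attributes are not a superkey of either fragment. The join is lossy.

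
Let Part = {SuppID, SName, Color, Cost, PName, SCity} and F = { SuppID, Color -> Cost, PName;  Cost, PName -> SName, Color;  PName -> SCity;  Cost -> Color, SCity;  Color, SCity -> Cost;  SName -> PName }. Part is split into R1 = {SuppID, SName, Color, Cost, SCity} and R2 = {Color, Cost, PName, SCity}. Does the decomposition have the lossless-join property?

Common attributes: R1 ∩ R2 = {Color, Cost, SCity}.
No dependency enlarges {Color, Cost, SCity}, so (Color, Cost, SCity)⁺ = {Color, Cost, SCity}.
The closure contains neither all of R1 = {SuppID, SName, Color, Cost, SCity} nor all of R2 = {Color, Cost, PName, SCity}, so the common attributes are not a superkey of either fragment. The join is lossy.

No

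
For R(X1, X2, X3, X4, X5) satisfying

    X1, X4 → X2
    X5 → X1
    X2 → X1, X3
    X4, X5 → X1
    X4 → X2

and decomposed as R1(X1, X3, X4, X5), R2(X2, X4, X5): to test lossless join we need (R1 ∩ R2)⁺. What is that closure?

X1, X2, X3, X4, X5

R1 ∩ R2 = {X4, X5}.
X5 → X1 applies, adding X1
X4 → X2 applies, adding X2
X2 → X1, X3 applies, adding X3
Closure: {X1, X2, X3, X4, X5}.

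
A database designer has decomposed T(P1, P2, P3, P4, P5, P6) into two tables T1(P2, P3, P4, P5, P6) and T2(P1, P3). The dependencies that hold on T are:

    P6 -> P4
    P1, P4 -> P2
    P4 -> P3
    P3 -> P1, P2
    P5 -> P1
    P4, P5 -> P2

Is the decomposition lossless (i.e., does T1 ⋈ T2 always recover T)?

Common attributes: T1 ∩ T2 = {P3}.
Closure of {P3}: P3 → P1, P2 applies, adding P1, P2. So (P3)⁺ = {P1, P2, P3}.
This closure contains every attribute of T2, so T1 ∩ T2 → T2. The join is lossless.

Yes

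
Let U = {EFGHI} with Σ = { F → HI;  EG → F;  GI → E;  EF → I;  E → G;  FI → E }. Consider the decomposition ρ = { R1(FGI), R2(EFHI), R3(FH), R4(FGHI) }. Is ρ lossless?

Yes

Chase test. Columns are EFGHI; row i has aⱼ where attribute j ∈ Ri, else bᵢⱼ.
Initial tableau (one row per fragment):
  row 1: b11 a2 a3 b14 a5
  row 2: a1 a2 b23 a4 a5
  row 3: b31 a2 b33 a4 b35
  row 4: b41 a2 a3 a4 a5
Rows 1 and 2 agree on F; apply F→HI and equate their HI entries.
Rows 1 and 3 agree on F; apply F→HI and equate their HI entries.
Rows 1 and 4 agree on GI; apply GI→E and equate their E entries.
Rows 1 and 2 agree on FI; apply FI→E and equate their E entries.
Rows 1 and 3 agree on FI; apply FI→E and equate their E entries.
Rows 1 and 2 agree on E; apply E→G and equate their G entries.
Rows 1 and 3 agree on E; apply E→G and equate their G entries.
Row 1 is now all distinguished symbols — the join is lossless.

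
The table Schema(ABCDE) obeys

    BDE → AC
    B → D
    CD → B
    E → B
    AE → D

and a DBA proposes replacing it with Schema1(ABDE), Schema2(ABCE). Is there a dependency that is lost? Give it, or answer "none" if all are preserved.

CD → B

Check CD → B: no single fragment contains all of {BCD}, and the restricted closure of {CD} across the fragments never reaches {B}.
BDE → AC is preserved.
B → D is preserved.
E → B is preserved.
AE → D is preserved.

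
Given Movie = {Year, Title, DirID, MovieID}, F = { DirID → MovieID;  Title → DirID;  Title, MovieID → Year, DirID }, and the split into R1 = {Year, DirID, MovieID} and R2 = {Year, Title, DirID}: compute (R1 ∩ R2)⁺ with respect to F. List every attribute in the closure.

R1 ∩ R2 = {Year, DirID}.
DirID → MovieID applies, adding MovieID
Closure: {Year, DirID, MovieID}.

Year, DirID, MovieID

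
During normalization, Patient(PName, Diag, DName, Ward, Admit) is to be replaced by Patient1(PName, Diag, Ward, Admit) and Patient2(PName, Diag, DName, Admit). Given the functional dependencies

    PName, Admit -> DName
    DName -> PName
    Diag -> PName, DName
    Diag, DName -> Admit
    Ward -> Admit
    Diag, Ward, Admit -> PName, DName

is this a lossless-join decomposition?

Yes

Common attributes: Patient1 ∩ Patient2 = {PName, Diag, Admit}.
Closure of {PName, Diag, Admit}: PName, Admit → DName applies, adding DName. So (PName, Diag, Admit)⁺ = {PName, Diag, DName, Admit}.
This closure contains every attribute of Patient2, so Patient1 ∩ Patient2 → Patient2. The join is lossless.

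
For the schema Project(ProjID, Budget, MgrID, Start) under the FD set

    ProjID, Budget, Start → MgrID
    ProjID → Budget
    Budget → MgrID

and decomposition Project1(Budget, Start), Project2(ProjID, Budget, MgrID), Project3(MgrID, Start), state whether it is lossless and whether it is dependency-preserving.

Lossless test (chase): Rows 1 and 2 agree on Budget; apply Budget→MgrID and equate their MgrID entries. No row becomes fully distinguished — the join is lossy.
Dependency preservation: ProjID, Budget, Start → MgrID is not contained in any single fragment, but the restricted closure of its left-hand side across the fragments still reaches the right-hand side; the remaining FDs each lie inside some fragment. All dependencies are preserved.

lossy but dependency-preserving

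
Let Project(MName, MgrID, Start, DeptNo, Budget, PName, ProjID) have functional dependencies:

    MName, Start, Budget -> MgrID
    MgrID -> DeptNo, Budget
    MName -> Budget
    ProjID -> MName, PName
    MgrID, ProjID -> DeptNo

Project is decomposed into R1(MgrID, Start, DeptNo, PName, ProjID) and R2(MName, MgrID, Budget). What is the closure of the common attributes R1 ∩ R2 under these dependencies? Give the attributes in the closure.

R1 ∩ R2 = {MgrID}.
MgrID → DeptNo, Budget applies, adding DeptNo, Budget
Closure: {MgrID, DeptNo, Budget}.

MgrID, DeptNo, Budget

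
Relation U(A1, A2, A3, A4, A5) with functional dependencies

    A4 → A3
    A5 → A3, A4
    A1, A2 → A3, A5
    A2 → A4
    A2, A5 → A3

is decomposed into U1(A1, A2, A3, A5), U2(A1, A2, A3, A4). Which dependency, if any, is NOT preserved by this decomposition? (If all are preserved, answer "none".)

Check A5 → A3, A4: no single fragment contains all of {A3, A4, A5}, and the restricted closure of {A5} across the fragments never reaches {A3, A4}.
A4 → A3 is preserved.
A1, A2 → A3, A5 is preserved.
A2 → A4 is preserved.
A2, A5 → A3 is preserved.

A5 → A3, A4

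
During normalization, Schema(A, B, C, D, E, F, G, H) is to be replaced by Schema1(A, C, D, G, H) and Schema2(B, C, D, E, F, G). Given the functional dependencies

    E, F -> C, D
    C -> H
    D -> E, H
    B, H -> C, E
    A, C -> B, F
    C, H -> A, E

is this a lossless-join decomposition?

Yes

Common attributes: Schema1 ∩ Schema2 = {C, D, G}.
Closure of {C, D, G}: C → H applies, adding H; D → E, H applies, adding E; C, H → A, E applies, adding A; A, C → B, F applies, adding B, F. So (C, D, G)⁺ = {A, B, C, D, E, F, G, H}.
This closure contains every attribute of Schema1, so Schema1 ∩ Schema2 → Schema1. The join is lossless.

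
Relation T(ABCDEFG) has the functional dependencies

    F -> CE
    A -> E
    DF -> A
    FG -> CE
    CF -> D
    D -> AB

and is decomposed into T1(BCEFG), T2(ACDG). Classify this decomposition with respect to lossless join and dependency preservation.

Lossless test: (CG)⁺ = {CG}, which is a superkey of neither fragment — lossy.
Dependency preservation: the restricted closure of {A} across the fragments never reaches {E}, so A → E cannot be enforced without a join — not preserved.

lossy and not dependency-preserving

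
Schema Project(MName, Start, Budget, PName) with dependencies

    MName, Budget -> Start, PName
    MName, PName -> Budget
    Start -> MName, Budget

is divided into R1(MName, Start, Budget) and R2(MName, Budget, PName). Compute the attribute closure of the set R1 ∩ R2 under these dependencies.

MName, Start, Budget, PName

R1 ∩ R2 = {MName, Budget}.
MName, Budget → Start, PName applies, adding Start, PName
Closure: {MName, Start, Budget, PName}.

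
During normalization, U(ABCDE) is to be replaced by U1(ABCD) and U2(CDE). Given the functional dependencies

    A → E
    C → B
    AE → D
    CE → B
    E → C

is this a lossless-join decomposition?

Common attributes: U1 ∩ U2 = {CD}.
Closure of {CD}: C → B applies, adding B. So (CD)⁺ = {BCD}.
The closure contains neither all of U1 = {ABCD} nor all of U2 = {CDE}, so the common attributes are not a superkey of either fragment. The join is lossy.

No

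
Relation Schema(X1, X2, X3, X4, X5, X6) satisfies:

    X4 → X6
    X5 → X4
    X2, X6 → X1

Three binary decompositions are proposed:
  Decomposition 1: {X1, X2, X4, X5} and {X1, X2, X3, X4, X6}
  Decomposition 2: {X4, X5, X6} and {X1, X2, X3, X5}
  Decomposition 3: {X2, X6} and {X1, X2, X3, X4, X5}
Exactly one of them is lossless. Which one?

Decomposition 1: common = {X1, X2, X4}, closure = {X1, X2, X4, X6} → lossy.
Decomposition 2: common = {X5}, closure = {X4, X5, X6} → lossless.
Decomposition 3: common = {X2}, closure = {X2} → lossy.

Decomposition 2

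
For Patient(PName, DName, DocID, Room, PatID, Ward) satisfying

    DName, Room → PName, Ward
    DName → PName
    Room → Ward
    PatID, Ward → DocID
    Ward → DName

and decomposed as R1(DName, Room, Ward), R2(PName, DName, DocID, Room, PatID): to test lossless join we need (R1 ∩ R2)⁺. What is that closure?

R1 ∩ R2 = {DName, Room}.
DName, Room → PName, Ward applies, adding PName, Ward
Closure: {PName, DName, Room, Ward}.

PName, DName, Room, Ward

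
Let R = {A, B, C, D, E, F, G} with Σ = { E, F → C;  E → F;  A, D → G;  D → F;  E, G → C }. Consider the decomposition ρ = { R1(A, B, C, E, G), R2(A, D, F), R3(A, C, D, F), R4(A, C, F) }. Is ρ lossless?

No

Chase test. Columns are A, B, C, D, E, F, G; row i has aⱼ where attribute j ∈ Ri, else bᵢⱼ.
Initial tableau (one row per fragment):
  row 1: a1 a2 a3 b14 a5 b16 a7
  row 2: a1 b22 b23 a4 b25 a6 b27
  row 3: a1 b32 a3 a4 b35 a6 b37
  row 4: a1 b42 a3 b44 b45 a6 b47
Rows 2 and 3 agree on A, D; apply A, D→G and equate their G entries.
No row becomes fully distinguished — the join is lossy.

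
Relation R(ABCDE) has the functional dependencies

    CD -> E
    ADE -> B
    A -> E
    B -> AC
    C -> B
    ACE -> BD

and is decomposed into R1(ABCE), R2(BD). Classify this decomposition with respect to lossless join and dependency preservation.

Lossless test: (B)⁺ = {ABCDE}, which contains all of one fragment — lossless.
Dependency preservation: the restricted closure of {ADE} across the fragments never reaches {B}, so ADE → B cannot be enforced without a join — not preserved.

lossless but not dependency-preserving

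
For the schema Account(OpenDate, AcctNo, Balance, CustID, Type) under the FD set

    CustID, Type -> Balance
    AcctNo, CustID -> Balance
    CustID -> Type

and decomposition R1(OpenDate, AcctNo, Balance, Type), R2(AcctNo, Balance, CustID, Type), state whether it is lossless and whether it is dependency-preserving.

lossy but dependency-preserving

Lossless test: (AcctNo, Balance, Type)⁺ = {AcctNo, Balance, Type}, which is a superkey of neither fragment — lossy.
Dependency preservation: every FD's attributes lie within a single fragment, so each can be enforced locally — preserved.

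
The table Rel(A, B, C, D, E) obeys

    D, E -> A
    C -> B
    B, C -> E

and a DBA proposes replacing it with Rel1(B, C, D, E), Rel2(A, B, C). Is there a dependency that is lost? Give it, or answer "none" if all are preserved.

D, E -> A

Check D, E → A: no single fragment contains all of {A, D, E}, and the restricted closure of {D, E} across the fragments never reaches {A}.
C → B is preserved.
B, C → E is preserved.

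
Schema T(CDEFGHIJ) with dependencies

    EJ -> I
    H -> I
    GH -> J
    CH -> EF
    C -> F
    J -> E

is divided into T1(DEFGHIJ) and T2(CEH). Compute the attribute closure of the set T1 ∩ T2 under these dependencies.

EHI

T1 ∩ T2 = {EH}.
H → I applies, adding I
Closure: {EHI}.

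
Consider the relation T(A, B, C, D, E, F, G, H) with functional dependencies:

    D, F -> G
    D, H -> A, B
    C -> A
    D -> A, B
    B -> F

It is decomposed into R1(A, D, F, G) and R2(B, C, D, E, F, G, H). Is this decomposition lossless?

Yes

Common attributes: R1 ∩ R2 = {D, F, G}.
Closure of {D, F, G}: D → A, B applies, adding A, B. So (D, F, G)⁺ = {A, B, D, F, G}.
This closure contains every attribute of R1, so R1 ∩ R2 → R1. The join is lossless.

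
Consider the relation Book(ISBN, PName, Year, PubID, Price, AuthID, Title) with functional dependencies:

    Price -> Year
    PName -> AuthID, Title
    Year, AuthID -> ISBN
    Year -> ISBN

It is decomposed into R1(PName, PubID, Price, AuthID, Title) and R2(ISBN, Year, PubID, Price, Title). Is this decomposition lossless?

Common attributes: R1 ∩ R2 = {PubID, Price, Title}.
Closure of {PubID, Price, Title}: Price → Year applies, adding Year; Year → ISBN applies, adding ISBN. So (PubID, Price, Title)⁺ = {ISBN, Year, PubID, Price, Title}.
This closure contains every attribute of R2, so R1 ∩ R2 → R2. The join is lossless.

Yes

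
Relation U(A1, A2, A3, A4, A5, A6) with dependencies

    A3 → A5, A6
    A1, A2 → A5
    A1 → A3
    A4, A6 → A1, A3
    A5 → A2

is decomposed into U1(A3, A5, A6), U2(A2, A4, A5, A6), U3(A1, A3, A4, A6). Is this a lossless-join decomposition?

Yes

Chase test. Columns are A1, A2, A3, A4, A5, A6; row i has aⱼ where attribute j ∈ Ui, else bᵢⱼ.
Initial tableau (one row per fragment):
  row 1: b11 b12 a3 b14 a5 a6
  row 2: b21 a2 b23 a4 a5 a6
  row 3: a1 b32 a3 a4 b35 a6
Rows 1 and 3 agree on A3; apply A3→A5, A6 and equate their A5, A6 entries.
Rows 2 and 3 agree on A4, A6; apply A4, A6→A1, A3 and equate their A1, A3 entries.
Rows 1 and 2 agree on A5; apply A5→A2 and equate their A2 entries.
Rows 1 and 3 agree on A5; apply A5→A2 and equate their A2 entries.
Row 2 is now all distinguished symbols — the join is lossless.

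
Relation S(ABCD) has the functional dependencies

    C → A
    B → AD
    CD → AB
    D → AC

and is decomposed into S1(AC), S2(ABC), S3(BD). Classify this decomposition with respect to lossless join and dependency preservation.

Lossless test (chase): Rows 2 and 3 agree on B; apply B→AD and equate their AD entries. Rows 2 and 3 agree on D; apply D→AC and equate their AC entries. Row 2 is now all distinguished symbols — the join is lossless.
Dependency preservation: B → AD; CD → AB; D → AC are not contained in any single fragment, but the restricted closure of each left-hand side across the fragments still reaches the right-hand side; the remaining FDs each lie inside some fragment. All dependencies are preserved.

lossless and dependency-preserving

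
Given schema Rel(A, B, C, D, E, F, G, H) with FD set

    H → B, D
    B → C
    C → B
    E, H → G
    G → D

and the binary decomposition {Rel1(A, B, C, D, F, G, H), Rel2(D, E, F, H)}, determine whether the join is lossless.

No

Common attributes: Rel1 ∩ Rel2 = {D, F, H}.
Closure of {D, F, H}: H → B, D applies, adding B; B → C applies, adding C. So (D, F, H)⁺ = {B, C, D, F, H}.
The closure contains neither all of Rel1 = {A, B, C, D, F, G, H} nor all of Rel2 = {D, E, F, H}, so the common attributes are not a superkey of either fragment. The join is lossy.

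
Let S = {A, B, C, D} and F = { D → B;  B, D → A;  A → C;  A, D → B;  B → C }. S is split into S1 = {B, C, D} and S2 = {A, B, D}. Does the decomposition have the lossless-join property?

Yes

Common attributes: S1 ∩ S2 = {B, D}.
Closure of {B, D}: B, D → A applies, adding A; A → C applies, adding C. So (B, D)⁺ = {A, B, C, D}.
This closure contains every attribute of S1, so S1 ∩ S2 → S1. The join is lossless.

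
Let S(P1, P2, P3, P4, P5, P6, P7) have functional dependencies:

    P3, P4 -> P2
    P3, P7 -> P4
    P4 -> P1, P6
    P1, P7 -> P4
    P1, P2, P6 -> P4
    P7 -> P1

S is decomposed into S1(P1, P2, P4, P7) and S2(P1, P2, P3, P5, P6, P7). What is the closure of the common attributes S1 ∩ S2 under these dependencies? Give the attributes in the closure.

S1 ∩ S2 = {P1, P2, P7}.
P1, P7 → P4 applies, adding P4
P4 → P1, P6 applies, adding P6
Closure: {P1, P2, P4, P6, P7}.

P1, P2, P4, P6, P7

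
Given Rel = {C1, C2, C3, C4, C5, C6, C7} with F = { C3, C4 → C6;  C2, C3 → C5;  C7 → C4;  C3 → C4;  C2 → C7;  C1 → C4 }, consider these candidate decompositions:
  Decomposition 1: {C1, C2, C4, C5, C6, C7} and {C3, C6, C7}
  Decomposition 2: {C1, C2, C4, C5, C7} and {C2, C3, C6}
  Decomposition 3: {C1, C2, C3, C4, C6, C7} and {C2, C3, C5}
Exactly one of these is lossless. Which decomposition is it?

Decomposition 3

Decomposition 1: common = {C6, C7}, closure = {C4, C6, C7} → lossy.
Decomposition 2: common = {C2}, closure = {C2, C4, C7} → lossy.
Decomposition 3: common = {C2, C3}, closure = {C2, C3, C4, C5, C6, C7} → lossless.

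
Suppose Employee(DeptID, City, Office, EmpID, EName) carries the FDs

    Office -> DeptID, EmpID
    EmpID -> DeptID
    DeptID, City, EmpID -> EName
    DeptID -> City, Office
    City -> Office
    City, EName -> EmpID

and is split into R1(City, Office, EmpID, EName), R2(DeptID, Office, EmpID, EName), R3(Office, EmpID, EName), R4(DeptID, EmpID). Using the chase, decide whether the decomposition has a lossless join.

Yes

Chase test. Columns are DeptID, City, Office, EmpID, EName; row i has aⱼ where attribute j ∈ Ri, else bᵢⱼ.
Initial tableau (one row per fragment):
  row 1: b11 a2 a3 a4 a5
  row 2: a1 b22 a3 a4 a5
  row 3: b31 b32 a3 a4 a5
  row 4: a1 b42 b43 a4 b45
Rows 1 and 2 agree on Office; apply Office→DeptID, EmpID and equate their DeptID, EmpID entries.
Rows 1 and 3 agree on Office; apply Office→DeptID, EmpID and equate their DeptID, EmpID entries.
Rows 1 and 2 agree on DeptID; apply DeptID→City, Office and equate their City, Office entries.
Rows 1 and 3 agree on DeptID; apply DeptID→City, Office and equate their City, Office entries.
Rows 1 and 4 agree on DeptID; apply DeptID→City, Office and equate their City, Office entries.
Rows 1 and 4 agree on DeptID, City, EmpID; apply DeptID, City, EmpID→EName and equate their EName entries.
Row 1 is now all distinguished symbols — the join is lossless.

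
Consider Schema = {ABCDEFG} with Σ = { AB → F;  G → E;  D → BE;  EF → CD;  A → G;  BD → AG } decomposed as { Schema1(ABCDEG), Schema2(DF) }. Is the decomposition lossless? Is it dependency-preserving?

Lossless test: (D)⁺ = {ABCDEFG}, which contains all of one fragment — lossless.
Dependency preservation: the restricted closure of {EF} across the fragments never reaches {CD}, so EF → CD cannot be enforced without a join — not preserved.

lossless but not dependency-preserving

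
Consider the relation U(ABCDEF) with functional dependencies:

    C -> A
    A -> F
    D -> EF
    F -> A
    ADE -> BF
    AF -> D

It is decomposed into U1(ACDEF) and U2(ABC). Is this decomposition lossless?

Yes

Common attributes: U1 ∩ U2 = {AC}.
Closure of {AC}: A → F applies, adding F; AF → D applies, adding D; D → EF applies, adding E; ADE → BF applies, adding B. So (AC)⁺ = {ABCDEF}.
This closure contains every attribute of U1, so U1 ∩ U2 → U1. The join is lossless.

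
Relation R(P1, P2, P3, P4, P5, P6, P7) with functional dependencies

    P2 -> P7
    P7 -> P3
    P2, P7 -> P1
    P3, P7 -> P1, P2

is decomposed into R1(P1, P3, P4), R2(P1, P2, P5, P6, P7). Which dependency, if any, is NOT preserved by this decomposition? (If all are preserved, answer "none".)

P7 -> P3

Check P7 → P3: no single fragment contains all of {P3, P7}, and the restricted closure of {P7} across the fragments never reaches {P3}.
P2 → P7 is preserved.
P2, P7 → P1 is preserved.
P3, P7 → P1, P2 is preserved.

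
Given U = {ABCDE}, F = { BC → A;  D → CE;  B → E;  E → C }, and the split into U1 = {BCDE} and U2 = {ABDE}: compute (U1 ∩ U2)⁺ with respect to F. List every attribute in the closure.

ABCDE

U1 ∩ U2 = {BDE}.
D → CE applies, adding C
BC → A applies, adding A
Closure: {ABCDE}.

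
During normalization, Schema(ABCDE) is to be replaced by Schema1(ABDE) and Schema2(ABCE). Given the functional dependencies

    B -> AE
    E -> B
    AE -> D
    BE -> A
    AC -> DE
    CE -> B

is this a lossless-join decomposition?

Yes

Common attributes: Schema1 ∩ Schema2 = {ABE}.
Closure of {ABE}: AE → D applies, adding D. So (ABE)⁺ = {ABDE}.
This closure contains every attribute of Schema1, so Schema1 ∩ Schema2 → Schema1. The join is lossless.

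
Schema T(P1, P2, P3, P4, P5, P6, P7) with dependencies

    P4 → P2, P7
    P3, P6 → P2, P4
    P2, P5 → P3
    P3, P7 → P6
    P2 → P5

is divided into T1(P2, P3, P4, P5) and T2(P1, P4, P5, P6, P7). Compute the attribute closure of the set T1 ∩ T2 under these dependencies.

T1 ∩ T2 = {P4, P5}.
P4 → P2, P7 applies, adding P2, P7
P2, P5 → P3 applies, adding P3
P3, P7 → P6 applies, adding P6
Closure: {P2, P3, P4, P5, P6, P7}.

P2, P3, P4, P5, P6, P7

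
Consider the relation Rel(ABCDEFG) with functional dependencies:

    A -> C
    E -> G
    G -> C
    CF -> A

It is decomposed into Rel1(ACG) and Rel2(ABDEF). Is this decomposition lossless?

No

Common attributes: Rel1 ∩ Rel2 = {A}.
Closure of {A}: A → C applies, adding C. So (A)⁺ = {AC}.
The closure contains neither all of Rel1 = {ACG} nor all of Rel2 = {ABDEF}, so the common attributes are not a superkey of either fragment. The join is lossy.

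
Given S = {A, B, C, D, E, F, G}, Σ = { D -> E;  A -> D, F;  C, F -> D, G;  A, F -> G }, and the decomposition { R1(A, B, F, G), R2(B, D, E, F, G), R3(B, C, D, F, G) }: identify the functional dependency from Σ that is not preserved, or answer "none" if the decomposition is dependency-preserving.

Check A → D, F: no single fragment contains all of {A, D, F}, and the restricted closure of {A} across the fragments never reaches {D, F}.
D → E is preserved.
C, F → D, G is preserved.
A, F → G is preserved.

A -> D, F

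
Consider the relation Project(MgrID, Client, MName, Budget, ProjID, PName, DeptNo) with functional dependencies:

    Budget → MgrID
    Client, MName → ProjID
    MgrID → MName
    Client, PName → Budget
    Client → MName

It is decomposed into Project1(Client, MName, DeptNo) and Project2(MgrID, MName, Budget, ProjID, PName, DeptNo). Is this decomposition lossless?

Common attributes: Project1 ∩ Project2 = {MName, DeptNo}.
No dependency enlarges {MName, DeptNo}, so (MName, DeptNo)⁺ = {MName, DeptNo}.
The closure contains neither all of Project1 = {Client, MName, DeptNo} nor all of Project2 = {MgrID, MName, Budget, ProjID, PName, DeptNo}, so the common attributes are not a superkey of either fragment. The join is lossy.

No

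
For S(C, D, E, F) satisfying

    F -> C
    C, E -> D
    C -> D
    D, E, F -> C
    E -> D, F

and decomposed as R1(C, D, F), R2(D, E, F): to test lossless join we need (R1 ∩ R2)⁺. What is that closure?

R1 ∩ R2 = {D, F}.
F → C applies, adding C
Closure: {C, D, F}.

C, D, F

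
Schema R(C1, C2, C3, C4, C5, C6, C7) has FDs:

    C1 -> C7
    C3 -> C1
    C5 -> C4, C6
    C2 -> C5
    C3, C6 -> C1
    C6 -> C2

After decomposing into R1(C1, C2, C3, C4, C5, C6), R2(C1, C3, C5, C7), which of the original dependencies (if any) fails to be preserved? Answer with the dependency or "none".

none

C1 → C7 lies within R2.
C3 → C1 lies within R1.
C5 → C4, C6 lies within R1.
C2 → C5 lies within R1.
C3, C6 → C1 lies within R1.
C6 → C2 lies within R1.
Every dependency is enforceable on the fragments, so the decomposition is dependency-preserving.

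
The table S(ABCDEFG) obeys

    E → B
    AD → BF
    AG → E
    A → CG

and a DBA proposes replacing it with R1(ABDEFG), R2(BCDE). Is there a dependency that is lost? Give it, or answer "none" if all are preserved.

A → CG

Check A → CG: no single fragment contains all of {ACG}, and the restricted closure of {A} across the fragments never reaches {CG}.
E → B is preserved.
AD → BF is preserved.
AG → E is preserved.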